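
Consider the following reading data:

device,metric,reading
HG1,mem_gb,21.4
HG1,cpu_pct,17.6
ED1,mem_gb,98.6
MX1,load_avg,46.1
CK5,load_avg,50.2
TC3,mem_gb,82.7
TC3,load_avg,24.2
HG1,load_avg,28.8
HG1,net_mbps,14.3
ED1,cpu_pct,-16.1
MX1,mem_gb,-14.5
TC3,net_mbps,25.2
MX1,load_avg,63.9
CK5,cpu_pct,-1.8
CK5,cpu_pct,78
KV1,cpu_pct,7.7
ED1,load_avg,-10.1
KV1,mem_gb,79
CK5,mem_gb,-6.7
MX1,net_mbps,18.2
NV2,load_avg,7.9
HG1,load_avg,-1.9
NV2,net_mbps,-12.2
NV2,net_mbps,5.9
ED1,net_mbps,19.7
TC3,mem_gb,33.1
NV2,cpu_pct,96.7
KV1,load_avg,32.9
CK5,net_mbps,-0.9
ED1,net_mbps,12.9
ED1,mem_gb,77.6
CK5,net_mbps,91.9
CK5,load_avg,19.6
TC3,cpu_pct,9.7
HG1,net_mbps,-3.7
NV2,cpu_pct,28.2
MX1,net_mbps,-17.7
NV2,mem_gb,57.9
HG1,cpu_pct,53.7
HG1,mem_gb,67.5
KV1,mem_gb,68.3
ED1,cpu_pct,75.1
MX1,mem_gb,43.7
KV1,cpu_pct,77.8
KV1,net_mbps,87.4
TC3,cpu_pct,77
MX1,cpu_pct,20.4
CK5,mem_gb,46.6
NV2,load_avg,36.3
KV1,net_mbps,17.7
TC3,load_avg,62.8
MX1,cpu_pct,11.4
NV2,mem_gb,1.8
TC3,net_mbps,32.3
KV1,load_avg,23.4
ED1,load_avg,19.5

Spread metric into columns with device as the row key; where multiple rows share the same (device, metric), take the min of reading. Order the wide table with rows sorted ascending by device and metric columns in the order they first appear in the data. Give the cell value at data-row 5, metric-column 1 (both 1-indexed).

With rows sorted ascending by device, row 5 is device=MX1. metric columns in first-appearance order: mem_gb, cpu_pct, load_avg, net_mbps; column 1 is mem_gb.
Long rows with device=MX1, metric=mem_gb: min(-14.5, 43.7) = -14.5.

-14.5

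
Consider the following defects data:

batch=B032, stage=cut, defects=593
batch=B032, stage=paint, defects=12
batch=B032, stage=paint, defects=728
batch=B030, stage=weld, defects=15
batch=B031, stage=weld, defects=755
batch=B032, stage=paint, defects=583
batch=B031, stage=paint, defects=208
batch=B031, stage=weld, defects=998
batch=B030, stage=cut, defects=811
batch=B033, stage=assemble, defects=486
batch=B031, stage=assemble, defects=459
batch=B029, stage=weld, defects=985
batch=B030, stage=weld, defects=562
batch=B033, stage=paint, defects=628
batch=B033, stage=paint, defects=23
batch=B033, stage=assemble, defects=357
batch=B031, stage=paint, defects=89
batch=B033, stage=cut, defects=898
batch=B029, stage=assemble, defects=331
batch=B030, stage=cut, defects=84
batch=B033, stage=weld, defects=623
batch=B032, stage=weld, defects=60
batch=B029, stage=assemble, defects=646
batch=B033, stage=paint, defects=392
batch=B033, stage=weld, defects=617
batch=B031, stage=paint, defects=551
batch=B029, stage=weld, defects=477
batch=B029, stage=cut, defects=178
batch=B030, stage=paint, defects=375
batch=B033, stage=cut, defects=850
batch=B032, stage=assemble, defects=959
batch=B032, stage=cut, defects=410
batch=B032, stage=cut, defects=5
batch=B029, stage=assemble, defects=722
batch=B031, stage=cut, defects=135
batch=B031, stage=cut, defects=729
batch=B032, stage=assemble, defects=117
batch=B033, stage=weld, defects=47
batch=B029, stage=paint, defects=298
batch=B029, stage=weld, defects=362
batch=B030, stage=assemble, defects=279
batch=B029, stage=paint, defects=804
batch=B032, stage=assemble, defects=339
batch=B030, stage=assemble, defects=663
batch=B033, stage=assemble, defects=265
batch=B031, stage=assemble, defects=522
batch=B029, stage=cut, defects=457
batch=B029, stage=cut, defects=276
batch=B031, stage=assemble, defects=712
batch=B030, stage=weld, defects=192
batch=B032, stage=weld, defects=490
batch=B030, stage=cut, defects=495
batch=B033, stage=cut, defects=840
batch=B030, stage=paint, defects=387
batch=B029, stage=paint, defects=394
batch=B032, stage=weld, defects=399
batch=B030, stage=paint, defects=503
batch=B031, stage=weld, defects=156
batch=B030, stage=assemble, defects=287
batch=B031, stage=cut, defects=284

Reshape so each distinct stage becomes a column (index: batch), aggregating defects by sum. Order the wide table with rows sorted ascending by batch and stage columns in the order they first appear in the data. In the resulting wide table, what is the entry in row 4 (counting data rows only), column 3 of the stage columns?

949

With rows sorted ascending by batch, row 4 is batch=B032. stage columns in first-appearance order: cut, paint, weld, assemble; column 3 is weld.
Long rows with batch=B032, stage=weld: 60 + 490 + 399 = 949.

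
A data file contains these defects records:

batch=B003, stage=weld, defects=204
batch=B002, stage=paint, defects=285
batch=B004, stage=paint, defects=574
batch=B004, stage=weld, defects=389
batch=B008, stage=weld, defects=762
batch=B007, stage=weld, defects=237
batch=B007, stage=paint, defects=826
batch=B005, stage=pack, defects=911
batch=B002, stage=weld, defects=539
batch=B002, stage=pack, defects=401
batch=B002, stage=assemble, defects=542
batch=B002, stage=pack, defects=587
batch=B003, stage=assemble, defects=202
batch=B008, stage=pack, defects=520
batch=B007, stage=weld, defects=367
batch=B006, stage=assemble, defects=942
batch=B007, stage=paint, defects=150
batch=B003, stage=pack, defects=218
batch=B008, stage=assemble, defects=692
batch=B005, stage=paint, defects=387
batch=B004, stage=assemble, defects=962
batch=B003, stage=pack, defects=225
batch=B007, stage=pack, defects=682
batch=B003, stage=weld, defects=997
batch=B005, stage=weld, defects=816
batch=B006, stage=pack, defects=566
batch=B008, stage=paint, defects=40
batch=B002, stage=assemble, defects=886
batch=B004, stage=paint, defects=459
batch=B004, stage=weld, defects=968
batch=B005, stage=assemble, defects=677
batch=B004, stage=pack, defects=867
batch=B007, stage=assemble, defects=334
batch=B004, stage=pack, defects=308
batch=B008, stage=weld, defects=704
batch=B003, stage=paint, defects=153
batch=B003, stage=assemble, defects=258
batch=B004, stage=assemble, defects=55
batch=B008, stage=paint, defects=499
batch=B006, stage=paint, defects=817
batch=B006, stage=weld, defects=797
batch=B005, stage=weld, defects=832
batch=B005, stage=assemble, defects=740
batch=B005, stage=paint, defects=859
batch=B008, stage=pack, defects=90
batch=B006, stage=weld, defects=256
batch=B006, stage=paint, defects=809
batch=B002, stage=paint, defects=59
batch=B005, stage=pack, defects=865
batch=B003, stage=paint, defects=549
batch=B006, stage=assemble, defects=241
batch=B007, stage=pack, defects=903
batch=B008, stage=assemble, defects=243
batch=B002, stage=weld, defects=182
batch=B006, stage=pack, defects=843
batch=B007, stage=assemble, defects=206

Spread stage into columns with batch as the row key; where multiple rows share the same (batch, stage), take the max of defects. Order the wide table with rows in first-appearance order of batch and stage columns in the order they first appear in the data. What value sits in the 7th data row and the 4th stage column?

With rows in first-appearance order of batch, row 7 is batch=B006. stage columns in first-appearance order: weld, paint, pack, assemble; column 4 is assemble.
Long rows with batch=B006, stage=assemble: max(942, 241) = 942.

942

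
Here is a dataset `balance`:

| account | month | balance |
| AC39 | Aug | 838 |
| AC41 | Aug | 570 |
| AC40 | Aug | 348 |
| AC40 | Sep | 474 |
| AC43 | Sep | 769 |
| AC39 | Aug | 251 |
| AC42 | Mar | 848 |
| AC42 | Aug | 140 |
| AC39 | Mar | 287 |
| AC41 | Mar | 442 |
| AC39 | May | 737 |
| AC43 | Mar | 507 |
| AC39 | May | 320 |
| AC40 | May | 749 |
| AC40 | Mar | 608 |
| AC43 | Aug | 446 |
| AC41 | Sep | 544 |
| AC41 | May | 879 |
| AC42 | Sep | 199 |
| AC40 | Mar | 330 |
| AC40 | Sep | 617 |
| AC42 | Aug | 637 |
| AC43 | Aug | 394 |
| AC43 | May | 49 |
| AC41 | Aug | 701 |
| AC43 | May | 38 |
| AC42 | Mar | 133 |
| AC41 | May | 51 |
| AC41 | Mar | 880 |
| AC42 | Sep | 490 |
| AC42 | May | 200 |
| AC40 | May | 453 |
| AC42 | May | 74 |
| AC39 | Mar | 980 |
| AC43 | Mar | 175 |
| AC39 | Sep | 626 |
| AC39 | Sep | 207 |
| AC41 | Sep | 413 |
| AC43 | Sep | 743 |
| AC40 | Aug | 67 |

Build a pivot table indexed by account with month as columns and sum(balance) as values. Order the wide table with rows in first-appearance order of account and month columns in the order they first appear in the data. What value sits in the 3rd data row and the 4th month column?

1202

With rows in first-appearance order of account, row 3 is account=AC40. month columns in first-appearance order: Aug, Sep, Mar, May; column 4 is May.
Long rows with account=AC40, month=May: 749 + 453 = 1202.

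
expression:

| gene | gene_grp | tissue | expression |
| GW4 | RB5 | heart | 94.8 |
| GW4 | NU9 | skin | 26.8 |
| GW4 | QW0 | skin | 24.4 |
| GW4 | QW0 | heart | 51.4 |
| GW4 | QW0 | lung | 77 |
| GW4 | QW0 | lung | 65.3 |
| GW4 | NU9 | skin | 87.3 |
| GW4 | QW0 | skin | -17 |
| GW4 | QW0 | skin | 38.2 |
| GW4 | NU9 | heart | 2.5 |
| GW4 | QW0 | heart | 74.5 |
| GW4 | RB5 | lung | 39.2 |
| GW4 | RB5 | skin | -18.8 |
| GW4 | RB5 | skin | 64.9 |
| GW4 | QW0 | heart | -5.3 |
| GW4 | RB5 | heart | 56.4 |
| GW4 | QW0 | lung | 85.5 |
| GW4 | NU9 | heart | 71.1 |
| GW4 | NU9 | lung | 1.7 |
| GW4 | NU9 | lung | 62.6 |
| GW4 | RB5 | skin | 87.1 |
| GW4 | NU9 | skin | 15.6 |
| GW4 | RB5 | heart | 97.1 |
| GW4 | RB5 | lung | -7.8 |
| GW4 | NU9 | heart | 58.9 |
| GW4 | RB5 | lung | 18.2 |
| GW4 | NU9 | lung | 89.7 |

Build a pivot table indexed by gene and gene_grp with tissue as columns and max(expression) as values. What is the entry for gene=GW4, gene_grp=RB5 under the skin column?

Rows with gene=GW4, gene_grp=RB5 and tissue=skin: expression values are -18.8, 64.9, 87.1.
max(-18.8, 64.9, 87.1) = 87.1.

87.1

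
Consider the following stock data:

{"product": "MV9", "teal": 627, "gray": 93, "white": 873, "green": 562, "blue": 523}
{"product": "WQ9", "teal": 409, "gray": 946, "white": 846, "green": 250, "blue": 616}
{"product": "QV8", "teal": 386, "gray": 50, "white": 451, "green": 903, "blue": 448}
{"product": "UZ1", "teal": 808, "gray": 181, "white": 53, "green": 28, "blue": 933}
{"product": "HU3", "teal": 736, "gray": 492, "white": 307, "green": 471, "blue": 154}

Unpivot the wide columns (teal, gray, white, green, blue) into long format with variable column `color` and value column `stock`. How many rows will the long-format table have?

5 product values × 5 melted columns = 25 rows.

25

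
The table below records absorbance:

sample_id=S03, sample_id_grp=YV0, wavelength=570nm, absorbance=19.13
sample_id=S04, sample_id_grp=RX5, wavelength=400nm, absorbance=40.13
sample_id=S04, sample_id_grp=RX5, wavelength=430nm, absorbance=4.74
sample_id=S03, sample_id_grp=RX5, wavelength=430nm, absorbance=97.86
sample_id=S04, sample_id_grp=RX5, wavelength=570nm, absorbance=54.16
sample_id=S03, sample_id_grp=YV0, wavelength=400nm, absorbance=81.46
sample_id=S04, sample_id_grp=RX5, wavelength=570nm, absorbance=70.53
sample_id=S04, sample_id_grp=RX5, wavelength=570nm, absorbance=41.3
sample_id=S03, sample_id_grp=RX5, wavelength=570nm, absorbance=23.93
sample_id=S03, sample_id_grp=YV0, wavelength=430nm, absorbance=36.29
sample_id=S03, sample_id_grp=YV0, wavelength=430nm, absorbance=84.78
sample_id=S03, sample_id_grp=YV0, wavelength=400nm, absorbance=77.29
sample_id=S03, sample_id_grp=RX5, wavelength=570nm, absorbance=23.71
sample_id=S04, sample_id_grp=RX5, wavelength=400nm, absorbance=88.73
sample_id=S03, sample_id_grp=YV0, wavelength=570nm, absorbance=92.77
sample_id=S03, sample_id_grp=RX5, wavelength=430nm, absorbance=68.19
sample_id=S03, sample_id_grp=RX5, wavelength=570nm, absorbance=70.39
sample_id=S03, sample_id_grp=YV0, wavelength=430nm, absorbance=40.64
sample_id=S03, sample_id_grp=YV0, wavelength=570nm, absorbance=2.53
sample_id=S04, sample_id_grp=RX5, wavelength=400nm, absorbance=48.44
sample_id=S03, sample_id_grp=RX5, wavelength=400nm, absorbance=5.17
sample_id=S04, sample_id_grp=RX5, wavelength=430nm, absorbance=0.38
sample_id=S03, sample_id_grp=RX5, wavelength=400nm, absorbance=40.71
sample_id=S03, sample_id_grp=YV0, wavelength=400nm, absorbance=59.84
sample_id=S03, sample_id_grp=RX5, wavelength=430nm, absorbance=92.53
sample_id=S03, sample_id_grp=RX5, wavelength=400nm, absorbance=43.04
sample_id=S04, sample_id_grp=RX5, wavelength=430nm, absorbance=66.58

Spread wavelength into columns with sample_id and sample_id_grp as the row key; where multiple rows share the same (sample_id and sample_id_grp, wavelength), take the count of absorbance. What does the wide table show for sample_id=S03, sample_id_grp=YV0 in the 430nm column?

3

Rows with sample_id=S03, sample_id_grp=YV0 and wavelength=430nm: absorbance values are 36.29, 84.78, 40.64.
3 rows match — count = 3.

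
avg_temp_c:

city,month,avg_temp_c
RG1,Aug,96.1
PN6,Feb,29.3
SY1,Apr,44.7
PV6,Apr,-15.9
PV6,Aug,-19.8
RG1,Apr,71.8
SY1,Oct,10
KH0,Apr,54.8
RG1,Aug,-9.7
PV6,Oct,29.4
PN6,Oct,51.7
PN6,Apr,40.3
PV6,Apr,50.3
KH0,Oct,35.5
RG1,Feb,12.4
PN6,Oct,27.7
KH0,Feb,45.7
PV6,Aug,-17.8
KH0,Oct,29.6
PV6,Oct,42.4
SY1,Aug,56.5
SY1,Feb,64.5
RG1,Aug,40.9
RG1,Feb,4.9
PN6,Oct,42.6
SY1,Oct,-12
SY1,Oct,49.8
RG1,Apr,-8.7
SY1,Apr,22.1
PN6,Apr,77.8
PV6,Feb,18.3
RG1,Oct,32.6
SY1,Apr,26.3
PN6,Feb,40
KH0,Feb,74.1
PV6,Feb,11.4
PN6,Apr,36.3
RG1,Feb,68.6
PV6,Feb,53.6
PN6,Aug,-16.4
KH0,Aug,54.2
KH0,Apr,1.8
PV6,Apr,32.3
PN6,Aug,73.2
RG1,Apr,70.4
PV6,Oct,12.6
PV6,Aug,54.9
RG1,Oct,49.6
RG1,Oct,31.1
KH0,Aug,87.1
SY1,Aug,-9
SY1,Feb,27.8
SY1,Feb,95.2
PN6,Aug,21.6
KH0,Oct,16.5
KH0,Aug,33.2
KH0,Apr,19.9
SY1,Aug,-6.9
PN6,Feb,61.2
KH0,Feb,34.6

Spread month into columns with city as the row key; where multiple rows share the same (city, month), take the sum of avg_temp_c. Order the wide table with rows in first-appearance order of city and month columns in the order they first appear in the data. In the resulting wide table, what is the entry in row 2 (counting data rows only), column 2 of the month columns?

With rows in first-appearance order of city, row 2 is city=PN6. month columns in first-appearance order: Aug, Feb, Apr, Oct; column 2 is Feb.
Long rows with city=PN6, month=Feb: 29.3 + 40 + 61.2 = 130.5.

130.5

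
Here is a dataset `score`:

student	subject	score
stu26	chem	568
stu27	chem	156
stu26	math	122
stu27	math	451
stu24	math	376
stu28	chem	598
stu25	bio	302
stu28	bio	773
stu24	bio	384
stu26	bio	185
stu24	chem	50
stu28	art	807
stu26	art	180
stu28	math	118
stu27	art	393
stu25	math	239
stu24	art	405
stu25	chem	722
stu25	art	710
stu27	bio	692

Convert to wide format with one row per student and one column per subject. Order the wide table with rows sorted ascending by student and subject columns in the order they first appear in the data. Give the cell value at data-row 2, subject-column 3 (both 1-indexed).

302

With rows sorted ascending by student, row 2 is student=stu25. subject columns in first-appearance order: chem, math, bio, art; column 3 is bio.
Long rows with student=stu25, subject=bio: score = 302.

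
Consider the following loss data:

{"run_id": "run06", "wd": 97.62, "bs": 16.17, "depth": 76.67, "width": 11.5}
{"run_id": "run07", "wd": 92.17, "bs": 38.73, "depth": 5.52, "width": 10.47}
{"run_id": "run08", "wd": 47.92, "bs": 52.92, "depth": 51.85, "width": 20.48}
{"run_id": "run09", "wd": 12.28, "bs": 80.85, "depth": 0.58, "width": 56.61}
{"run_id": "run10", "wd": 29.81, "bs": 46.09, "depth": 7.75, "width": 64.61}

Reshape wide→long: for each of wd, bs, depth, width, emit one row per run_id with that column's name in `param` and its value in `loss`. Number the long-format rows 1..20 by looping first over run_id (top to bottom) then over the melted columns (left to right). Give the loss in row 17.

20 rows total (5 × 4). Row 17: index ⌊(17-1)/4⌋ = 4 into run_id → run10; (17-1) mod 4 = 0 into the melted columns → wd.
So row 17 is (run10, wd, 29.81); loss = 29.81.

29.81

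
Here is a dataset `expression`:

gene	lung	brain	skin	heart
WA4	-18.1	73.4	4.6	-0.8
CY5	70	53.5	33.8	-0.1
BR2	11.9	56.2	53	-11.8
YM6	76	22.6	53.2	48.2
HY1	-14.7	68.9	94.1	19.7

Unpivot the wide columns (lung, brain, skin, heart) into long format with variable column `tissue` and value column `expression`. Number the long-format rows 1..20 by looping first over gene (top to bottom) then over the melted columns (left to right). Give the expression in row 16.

20 rows total (5 × 4). Row 16: index ⌊(16-1)/4⌋ = 3 into gene → YM6; (16-1) mod 4 = 3 into the melted columns → heart.
So row 16 is (YM6, heart, 48.2); expression = 48.2.

48.2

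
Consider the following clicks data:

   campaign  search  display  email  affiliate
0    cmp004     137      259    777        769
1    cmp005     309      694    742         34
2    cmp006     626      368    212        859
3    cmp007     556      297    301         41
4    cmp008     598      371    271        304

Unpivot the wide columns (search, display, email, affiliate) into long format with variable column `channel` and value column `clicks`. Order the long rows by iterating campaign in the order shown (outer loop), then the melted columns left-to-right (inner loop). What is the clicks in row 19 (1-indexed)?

20 rows total (5 × 4). Row 19: index ⌊(19-1)/4⌋ = 4 into campaign → cmp008; (19-1) mod 4 = 2 into the melted columns → email.
So row 19 is (cmp008, email, 271); clicks = 271.

271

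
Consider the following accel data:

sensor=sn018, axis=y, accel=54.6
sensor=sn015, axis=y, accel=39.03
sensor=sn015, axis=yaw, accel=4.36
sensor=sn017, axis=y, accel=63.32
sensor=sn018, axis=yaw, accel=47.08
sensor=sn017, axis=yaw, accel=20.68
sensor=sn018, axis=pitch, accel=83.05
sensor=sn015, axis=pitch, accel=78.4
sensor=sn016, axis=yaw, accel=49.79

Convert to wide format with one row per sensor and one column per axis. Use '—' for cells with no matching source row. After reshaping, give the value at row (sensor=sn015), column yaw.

4.36

The long row with sensor=sn015, axis=yaw has accel=4.36.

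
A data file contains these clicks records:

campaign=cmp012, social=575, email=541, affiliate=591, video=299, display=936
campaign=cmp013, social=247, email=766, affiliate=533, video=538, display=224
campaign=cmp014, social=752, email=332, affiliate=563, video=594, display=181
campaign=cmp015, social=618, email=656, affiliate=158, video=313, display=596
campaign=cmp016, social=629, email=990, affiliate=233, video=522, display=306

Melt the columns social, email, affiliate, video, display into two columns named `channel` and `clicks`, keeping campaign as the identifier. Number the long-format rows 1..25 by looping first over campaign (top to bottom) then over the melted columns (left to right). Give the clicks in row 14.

594

25 rows total (5 × 5). Row 14: index ⌊(14-1)/5⌋ = 2 into campaign → cmp014; (14-1) mod 5 = 3 into the melted columns → video.
So row 14 is (cmp014, video, 594); clicks = 594.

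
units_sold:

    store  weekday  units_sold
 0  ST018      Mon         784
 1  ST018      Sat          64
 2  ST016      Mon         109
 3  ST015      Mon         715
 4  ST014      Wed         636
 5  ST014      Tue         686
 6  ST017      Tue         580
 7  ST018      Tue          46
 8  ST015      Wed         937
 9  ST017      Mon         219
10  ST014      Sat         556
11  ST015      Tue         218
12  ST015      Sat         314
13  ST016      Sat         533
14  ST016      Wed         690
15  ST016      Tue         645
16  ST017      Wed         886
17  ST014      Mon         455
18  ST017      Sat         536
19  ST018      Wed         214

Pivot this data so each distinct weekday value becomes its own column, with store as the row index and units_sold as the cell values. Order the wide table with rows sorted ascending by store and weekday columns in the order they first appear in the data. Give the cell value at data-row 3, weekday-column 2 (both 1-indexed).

533

With rows sorted ascending by store, row 3 is store=ST016. weekday columns in first-appearance order: Mon, Sat, Wed, Tue; column 2 is Sat.
Long rows with store=ST016, weekday=Sat: units_sold = 533.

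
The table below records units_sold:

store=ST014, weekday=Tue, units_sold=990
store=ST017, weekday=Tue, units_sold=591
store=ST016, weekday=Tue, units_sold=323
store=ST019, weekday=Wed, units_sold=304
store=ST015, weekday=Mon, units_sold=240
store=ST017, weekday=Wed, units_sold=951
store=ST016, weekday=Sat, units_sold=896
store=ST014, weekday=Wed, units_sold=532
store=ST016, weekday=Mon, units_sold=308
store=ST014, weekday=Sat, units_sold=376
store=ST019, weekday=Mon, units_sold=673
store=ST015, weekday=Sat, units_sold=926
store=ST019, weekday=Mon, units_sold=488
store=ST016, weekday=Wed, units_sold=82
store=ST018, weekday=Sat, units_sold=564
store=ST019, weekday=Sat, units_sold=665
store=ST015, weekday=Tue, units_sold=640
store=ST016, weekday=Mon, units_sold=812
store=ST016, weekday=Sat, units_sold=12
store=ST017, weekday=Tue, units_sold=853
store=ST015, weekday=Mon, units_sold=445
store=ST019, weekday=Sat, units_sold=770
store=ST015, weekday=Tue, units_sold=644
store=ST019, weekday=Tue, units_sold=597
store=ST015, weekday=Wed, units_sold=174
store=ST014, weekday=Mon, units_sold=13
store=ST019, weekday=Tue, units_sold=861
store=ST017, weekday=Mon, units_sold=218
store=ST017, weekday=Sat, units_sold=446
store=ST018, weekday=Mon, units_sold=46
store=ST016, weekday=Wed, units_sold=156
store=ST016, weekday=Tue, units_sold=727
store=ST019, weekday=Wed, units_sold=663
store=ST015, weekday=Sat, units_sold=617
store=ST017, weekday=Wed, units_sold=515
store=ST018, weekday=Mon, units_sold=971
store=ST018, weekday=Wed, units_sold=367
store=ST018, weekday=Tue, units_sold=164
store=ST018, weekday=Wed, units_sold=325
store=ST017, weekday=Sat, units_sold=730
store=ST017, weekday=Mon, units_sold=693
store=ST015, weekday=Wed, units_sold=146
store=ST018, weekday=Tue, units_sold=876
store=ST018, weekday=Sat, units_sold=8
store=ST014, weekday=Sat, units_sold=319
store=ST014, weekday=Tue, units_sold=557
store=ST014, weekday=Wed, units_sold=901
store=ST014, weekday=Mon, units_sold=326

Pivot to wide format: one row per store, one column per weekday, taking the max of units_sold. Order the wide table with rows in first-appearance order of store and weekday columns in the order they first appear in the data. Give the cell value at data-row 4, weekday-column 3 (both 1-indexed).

With rows in first-appearance order of store, row 4 is store=ST019. weekday columns in first-appearance order: Tue, Wed, Mon, Sat; column 3 is Mon.
Long rows with store=ST019, weekday=Mon: max(673, 488) = 673.

673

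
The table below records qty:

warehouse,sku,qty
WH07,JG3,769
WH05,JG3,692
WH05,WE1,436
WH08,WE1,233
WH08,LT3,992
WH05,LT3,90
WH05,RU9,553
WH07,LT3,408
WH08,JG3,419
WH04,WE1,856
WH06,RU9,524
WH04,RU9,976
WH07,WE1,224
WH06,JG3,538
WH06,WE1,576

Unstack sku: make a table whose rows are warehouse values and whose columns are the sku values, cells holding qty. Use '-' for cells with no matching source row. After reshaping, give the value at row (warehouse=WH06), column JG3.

538

The long row with warehouse=WH06, sku=JG3 has qty=538.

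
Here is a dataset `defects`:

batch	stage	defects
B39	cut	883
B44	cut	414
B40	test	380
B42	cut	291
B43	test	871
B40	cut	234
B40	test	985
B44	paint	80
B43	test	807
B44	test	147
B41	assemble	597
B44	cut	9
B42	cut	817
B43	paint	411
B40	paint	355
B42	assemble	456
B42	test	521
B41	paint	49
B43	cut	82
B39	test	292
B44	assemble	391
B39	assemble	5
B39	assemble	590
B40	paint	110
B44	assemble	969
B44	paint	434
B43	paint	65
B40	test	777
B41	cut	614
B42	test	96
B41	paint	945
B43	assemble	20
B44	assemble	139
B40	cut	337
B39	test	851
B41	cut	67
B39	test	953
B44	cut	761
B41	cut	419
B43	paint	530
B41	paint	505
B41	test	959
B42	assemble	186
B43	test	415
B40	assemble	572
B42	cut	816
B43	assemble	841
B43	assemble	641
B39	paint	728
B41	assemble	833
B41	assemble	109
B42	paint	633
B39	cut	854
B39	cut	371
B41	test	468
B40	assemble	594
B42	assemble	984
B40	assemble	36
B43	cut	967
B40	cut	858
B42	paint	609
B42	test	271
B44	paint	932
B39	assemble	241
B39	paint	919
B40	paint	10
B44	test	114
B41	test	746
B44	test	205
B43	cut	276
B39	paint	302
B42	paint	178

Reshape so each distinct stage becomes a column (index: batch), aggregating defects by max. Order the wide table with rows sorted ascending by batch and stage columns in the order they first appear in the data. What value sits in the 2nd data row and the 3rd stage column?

With rows sorted ascending by batch, row 2 is batch=B40. stage columns in first-appearance order: cut, test, paint, assemble; column 3 is paint.
Long rows with batch=B40, stage=paint: max(355, 110, 10) = 355.

355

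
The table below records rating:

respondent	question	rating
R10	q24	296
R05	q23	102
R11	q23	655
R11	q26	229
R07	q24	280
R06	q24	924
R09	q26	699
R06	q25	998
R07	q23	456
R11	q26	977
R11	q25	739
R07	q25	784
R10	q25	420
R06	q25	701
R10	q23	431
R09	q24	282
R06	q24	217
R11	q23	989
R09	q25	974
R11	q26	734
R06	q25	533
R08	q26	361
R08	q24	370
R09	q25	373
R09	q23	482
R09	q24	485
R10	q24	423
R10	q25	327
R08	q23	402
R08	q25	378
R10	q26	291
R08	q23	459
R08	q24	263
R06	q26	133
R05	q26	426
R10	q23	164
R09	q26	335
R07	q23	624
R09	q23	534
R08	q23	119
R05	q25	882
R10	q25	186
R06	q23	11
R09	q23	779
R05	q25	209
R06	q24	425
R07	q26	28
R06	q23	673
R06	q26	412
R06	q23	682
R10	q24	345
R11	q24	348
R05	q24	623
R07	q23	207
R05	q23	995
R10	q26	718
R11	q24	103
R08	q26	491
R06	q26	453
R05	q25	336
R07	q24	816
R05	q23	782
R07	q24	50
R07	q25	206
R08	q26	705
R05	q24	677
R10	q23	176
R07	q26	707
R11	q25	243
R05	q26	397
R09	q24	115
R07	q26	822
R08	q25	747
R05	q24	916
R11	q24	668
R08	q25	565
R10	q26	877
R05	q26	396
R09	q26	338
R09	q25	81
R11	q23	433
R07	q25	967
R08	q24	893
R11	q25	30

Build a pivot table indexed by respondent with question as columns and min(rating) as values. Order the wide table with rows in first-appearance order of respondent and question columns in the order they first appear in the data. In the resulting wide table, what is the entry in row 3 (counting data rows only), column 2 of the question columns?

With rows in first-appearance order of respondent, row 3 is respondent=R11. question columns in first-appearance order: q24, q23, q26, q25; column 2 is q23.
Long rows with respondent=R11, question=q23: min(655, 989, 433) = 433.

433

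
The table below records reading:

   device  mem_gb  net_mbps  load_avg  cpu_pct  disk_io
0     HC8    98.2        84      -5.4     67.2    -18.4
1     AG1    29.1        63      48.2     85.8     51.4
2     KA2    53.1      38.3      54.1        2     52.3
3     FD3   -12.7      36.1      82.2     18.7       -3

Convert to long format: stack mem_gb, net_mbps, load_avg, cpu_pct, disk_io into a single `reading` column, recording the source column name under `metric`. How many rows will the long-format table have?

4 device values × 5 melted columns = 20 rows.

20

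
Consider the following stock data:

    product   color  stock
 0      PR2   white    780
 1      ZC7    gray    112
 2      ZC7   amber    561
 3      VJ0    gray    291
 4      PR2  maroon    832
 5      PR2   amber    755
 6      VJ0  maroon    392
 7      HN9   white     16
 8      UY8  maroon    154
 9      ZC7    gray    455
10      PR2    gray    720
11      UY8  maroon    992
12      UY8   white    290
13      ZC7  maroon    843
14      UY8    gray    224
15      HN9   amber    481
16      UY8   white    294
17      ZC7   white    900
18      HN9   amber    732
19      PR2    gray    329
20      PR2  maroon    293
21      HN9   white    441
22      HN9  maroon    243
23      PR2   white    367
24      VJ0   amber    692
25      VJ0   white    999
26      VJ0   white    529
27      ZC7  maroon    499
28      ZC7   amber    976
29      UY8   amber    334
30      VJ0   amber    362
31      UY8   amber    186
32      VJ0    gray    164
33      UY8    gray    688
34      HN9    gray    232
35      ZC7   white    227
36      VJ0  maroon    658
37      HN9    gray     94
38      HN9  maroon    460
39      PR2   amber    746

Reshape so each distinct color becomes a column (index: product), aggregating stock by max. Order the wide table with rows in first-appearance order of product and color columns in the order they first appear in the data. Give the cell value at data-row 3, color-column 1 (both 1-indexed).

999

With rows in first-appearance order of product, row 3 is product=VJ0. color columns in first-appearance order: white, gray, amber, maroon; column 1 is white.
Long rows with product=VJ0, color=white: max(999, 529) = 999.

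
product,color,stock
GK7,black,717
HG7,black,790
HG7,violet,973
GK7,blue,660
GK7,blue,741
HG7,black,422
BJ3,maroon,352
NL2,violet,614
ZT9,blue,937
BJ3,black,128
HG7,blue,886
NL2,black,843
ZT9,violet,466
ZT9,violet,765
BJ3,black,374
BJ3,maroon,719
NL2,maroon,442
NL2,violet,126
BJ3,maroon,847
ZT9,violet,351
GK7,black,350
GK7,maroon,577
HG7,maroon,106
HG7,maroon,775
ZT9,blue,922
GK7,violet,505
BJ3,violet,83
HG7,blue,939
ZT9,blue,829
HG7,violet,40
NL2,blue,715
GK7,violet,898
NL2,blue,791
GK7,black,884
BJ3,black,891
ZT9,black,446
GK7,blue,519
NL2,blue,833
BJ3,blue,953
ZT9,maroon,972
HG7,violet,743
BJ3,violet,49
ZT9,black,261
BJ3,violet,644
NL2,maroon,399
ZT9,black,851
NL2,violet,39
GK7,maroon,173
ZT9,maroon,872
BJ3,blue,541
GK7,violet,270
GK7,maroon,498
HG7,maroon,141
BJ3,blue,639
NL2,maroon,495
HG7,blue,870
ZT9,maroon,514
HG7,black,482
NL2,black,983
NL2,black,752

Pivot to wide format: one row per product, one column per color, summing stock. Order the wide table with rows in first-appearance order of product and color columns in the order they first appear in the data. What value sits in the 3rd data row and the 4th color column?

With rows in first-appearance order of product, row 3 is product=BJ3. color columns in first-appearance order: black, violet, blue, maroon; column 4 is maroon.
Long rows with product=BJ3, color=maroon: 352 + 719 + 847 = 1918.

1918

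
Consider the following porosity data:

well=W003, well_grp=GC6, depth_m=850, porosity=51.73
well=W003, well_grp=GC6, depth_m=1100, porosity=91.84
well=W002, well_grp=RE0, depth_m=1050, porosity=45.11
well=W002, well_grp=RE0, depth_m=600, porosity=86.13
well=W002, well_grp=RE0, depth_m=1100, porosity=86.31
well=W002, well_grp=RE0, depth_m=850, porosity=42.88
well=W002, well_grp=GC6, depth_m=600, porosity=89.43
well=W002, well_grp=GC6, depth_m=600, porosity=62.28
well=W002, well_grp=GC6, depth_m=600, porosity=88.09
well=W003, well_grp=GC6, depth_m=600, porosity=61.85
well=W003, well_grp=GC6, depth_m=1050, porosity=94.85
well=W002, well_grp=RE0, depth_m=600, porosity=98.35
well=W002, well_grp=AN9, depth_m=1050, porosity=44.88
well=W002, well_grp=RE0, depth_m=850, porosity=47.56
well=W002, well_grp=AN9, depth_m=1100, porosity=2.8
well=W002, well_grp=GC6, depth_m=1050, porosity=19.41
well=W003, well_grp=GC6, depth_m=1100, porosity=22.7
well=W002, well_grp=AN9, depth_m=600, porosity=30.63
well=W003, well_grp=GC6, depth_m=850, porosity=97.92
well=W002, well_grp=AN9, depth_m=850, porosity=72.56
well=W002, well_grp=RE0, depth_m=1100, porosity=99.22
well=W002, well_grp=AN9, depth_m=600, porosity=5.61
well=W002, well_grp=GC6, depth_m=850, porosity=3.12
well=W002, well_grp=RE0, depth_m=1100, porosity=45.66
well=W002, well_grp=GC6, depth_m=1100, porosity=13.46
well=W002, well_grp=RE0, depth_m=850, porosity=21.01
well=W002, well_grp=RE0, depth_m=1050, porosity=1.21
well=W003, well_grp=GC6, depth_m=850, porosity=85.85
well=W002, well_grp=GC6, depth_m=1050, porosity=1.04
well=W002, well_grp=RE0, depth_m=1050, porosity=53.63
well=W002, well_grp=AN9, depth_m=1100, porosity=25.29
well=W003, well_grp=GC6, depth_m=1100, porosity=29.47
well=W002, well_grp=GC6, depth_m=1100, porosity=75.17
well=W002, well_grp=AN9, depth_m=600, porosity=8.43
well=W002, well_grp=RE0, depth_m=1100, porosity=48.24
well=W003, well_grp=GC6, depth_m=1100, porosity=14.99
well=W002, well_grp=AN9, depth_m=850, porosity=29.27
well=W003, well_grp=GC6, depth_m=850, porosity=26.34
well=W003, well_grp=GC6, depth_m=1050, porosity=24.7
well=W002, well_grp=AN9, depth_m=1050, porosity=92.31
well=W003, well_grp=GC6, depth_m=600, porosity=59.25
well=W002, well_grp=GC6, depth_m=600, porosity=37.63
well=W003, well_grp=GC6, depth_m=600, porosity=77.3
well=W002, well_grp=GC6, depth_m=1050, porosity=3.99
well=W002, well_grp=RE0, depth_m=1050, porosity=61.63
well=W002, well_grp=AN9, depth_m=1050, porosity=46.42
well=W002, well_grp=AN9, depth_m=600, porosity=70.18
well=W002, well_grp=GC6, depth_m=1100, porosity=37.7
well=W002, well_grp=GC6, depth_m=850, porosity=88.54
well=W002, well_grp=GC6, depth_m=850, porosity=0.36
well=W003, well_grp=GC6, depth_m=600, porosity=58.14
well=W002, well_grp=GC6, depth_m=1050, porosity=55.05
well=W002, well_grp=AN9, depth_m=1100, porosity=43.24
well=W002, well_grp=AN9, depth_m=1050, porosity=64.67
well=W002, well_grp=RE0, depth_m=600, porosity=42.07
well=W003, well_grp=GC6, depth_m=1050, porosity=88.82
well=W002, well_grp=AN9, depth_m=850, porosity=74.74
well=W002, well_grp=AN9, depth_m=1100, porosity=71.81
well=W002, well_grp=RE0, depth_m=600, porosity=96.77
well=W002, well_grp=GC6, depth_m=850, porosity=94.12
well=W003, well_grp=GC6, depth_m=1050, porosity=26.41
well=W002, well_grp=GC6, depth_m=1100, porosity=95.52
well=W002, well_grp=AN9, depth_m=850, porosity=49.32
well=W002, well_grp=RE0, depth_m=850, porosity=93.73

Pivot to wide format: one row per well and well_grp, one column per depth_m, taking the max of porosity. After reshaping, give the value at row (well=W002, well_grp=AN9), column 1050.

Rows with well=W002, well_grp=AN9 and depth_m=1050: porosity values are 44.88, 92.31, 46.42, 64.67.
max(44.88, 92.31, 46.42, 64.67) = 92.31.

92.31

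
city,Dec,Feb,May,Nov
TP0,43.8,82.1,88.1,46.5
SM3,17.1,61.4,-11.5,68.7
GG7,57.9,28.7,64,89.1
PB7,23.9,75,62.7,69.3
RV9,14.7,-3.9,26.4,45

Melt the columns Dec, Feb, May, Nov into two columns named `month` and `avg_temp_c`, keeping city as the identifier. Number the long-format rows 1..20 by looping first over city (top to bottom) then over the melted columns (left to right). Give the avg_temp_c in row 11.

64

20 rows total (5 × 4). Row 11: index ⌊(11-1)/4⌋ = 2 into city → GG7; (11-1) mod 4 = 2 into the melted columns → May.
So row 11 is (GG7, May, 64); avg_temp_c = 64.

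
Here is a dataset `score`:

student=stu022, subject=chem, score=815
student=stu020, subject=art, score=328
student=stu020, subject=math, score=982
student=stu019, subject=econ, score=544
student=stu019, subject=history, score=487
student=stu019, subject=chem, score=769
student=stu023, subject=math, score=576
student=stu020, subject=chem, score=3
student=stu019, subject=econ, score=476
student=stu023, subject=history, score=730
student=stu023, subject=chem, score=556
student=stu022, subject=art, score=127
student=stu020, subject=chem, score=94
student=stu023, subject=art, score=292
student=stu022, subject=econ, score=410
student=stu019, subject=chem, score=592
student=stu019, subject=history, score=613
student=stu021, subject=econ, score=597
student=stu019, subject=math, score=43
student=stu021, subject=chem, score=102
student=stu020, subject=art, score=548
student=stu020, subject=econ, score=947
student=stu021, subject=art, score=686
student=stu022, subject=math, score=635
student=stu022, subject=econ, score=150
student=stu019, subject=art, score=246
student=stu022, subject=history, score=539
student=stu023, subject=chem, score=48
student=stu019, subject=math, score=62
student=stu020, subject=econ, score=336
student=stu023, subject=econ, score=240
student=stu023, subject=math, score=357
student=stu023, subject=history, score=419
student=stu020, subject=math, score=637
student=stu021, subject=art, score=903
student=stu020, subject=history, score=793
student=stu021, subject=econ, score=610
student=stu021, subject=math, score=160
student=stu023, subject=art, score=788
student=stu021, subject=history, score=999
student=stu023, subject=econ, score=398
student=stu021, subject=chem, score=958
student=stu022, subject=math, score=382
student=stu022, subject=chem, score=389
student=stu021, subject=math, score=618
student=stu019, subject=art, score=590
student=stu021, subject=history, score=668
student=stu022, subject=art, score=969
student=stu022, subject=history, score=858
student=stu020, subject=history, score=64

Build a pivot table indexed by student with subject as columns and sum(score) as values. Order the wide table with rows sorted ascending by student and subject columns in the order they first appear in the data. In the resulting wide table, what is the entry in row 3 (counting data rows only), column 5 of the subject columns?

1667

With rows sorted ascending by student, row 3 is student=stu021. subject columns in first-appearance order: chem, art, math, econ, history; column 5 is history.
Long rows with student=stu021, subject=history: 999 + 668 = 1667.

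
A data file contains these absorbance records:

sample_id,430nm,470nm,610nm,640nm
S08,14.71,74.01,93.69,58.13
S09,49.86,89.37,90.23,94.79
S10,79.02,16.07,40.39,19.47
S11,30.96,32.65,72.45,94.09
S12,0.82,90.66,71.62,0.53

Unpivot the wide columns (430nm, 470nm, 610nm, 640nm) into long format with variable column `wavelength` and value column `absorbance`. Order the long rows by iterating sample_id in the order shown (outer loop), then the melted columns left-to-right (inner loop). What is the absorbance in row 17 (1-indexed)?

0.82

20 rows total (5 × 4). Row 17: index ⌊(17-1)/4⌋ = 4 into sample_id → S12; (17-1) mod 4 = 0 into the melted columns → 430nm.
So row 17 is (S12, 430nm, 0.82); absorbance = 0.82.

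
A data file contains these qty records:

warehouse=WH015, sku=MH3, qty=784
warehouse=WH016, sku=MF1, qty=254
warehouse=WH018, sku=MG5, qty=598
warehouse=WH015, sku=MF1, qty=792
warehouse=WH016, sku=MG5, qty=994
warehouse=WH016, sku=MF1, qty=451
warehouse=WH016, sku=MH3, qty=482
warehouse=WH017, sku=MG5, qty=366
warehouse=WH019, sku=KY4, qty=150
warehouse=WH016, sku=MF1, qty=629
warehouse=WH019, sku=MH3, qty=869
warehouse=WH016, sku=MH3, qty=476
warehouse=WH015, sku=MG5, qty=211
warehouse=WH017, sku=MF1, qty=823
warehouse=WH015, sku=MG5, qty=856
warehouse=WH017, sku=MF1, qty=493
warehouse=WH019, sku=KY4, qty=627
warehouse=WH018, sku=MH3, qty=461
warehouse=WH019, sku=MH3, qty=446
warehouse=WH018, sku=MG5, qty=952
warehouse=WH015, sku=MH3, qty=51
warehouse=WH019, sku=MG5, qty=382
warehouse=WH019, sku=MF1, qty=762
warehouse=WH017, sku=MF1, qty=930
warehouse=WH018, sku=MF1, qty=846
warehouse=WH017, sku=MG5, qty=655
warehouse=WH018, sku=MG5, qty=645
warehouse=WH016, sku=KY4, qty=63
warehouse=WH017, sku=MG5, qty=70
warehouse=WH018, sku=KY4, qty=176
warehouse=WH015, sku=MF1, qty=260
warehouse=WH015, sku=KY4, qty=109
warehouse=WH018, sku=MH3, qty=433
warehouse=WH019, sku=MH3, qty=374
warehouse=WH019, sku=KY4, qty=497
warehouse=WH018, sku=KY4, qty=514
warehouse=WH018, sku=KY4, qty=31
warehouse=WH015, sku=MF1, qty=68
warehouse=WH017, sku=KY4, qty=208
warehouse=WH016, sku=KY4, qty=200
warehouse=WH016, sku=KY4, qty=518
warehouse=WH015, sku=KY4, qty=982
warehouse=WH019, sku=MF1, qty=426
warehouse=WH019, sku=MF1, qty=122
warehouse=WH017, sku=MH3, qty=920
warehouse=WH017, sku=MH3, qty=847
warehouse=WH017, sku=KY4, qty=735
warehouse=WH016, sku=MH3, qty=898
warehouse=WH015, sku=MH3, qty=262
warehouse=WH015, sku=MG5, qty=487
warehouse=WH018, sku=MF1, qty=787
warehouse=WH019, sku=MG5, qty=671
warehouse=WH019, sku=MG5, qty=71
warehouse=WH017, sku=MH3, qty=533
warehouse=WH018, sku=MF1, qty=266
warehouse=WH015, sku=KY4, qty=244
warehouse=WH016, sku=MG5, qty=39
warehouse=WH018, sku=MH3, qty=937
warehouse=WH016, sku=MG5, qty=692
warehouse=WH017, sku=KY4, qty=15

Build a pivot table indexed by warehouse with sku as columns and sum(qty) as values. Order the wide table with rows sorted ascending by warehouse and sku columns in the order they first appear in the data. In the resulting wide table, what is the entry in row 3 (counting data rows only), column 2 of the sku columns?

With rows sorted ascending by warehouse, row 3 is warehouse=WH017. sku columns in first-appearance order: MH3, MF1, MG5, KY4; column 2 is MF1.
Long rows with warehouse=WH017, sku=MF1: 823 + 493 + 930 = 2246.

2246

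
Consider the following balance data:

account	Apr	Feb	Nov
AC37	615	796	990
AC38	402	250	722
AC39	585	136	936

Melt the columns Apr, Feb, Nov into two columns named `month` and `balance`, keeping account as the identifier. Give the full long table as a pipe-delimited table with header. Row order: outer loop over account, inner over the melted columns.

Each (account, column) pair becomes one row: 3 × 3 = 9 rows.
For example, (AC37, Apr) → balance=615.

| account | month | balance |
| AC37 | Apr | 615 |
| AC37 | Feb | 796 |
| AC37 | Nov | 990 |
| AC38 | Apr | 402 |
| AC38 | Feb | 250 |
| AC38 | Nov | 722 |
| AC39 | Apr | 585 |
| AC39 | Feb | 136 |
| AC39 | Nov | 936 |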